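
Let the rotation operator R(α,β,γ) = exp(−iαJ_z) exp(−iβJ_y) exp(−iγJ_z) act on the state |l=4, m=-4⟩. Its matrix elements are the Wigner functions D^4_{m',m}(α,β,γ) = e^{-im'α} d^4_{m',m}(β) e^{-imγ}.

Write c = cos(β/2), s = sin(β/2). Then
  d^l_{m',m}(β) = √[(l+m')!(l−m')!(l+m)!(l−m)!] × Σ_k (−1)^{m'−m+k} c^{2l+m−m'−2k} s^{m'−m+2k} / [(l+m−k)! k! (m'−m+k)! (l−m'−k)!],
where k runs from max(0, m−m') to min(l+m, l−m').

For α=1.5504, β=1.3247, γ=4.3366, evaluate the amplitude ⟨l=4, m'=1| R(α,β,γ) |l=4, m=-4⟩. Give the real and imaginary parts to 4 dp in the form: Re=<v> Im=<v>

Re=0.3215 Im=0.0284

D^4_{1,-4}(1.5504,1.3247,4.3366) = e^{-i·1·1.5504}·d^4_{1,-4}(1.3247)·e^{-i·-4·4.3366}. Compute d first:
c=cos(1.3247/2)=0.788549, s=sin(1.3247/2)=0.614972; N=√[120·6·1·40320]=5387.986637
k: max(0,(-4)−(1))=0 … min(4+(-4),4−(1))=0
  k=0: (−1)^5·5387.9866/(720)·0.7885^3·0.6150^5 = -0.322742
d^4_{1,-4}(1.3247) = -0.322742
D = (+0.020395-0.999792i)·(-0.322742)·(+0.067589-0.997713i) = +0.321492+0.028376i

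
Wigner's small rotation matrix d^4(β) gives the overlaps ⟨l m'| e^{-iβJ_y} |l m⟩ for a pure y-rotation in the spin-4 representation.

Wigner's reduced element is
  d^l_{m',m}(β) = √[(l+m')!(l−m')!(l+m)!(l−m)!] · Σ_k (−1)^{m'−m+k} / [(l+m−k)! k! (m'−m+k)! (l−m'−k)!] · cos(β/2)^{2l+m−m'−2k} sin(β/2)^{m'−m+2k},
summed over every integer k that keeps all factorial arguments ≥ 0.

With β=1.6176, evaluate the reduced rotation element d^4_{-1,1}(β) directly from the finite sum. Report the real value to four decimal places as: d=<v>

d=-0.3502

d^4_{-1,1}(β=1.6176) via Wigner's sum:
c=cos(1.6176/2)=0.690367, s=sin(1.6176/2)=0.723459; N=√[6·120·120·6]=720.000000
Admissible k: 2..5 (factorial args all ≥0)
  k=2: (−1)^0·720.0000/(72)·0.6904^6·0.7235^2 = +0.566642
  k=3: (−1)^1·720.0000/(24)·0.6904^4·0.7235^4 = -1.866800
  k=4: (−1)^2·720.0000/(48)·0.6904^2·0.7235^6 = +1.025028
  k=5: (−1)^3·720.0000/(720)·0.6904^0·0.7235^8 = -0.075043
d^4_{-1,1}(1.6176) = +0.566642 -1.866800 +1.025028 -0.075043 = -0.350174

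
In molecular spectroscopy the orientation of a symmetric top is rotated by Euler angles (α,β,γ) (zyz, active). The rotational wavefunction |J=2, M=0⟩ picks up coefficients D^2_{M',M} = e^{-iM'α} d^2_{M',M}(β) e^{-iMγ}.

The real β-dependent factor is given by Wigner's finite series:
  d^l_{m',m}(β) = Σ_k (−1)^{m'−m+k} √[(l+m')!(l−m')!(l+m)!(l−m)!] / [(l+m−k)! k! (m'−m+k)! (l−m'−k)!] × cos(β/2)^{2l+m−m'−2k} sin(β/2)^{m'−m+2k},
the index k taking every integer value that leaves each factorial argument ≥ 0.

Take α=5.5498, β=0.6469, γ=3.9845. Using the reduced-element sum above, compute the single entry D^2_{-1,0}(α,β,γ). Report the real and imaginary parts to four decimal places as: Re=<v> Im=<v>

Re=0.4376 Im=-0.3943

First d^2_{-1,0}(β=0.6469), then the phase factors e^{-i(-1)α} and e^{-i(0)γ}:
Half-angle: c=0.948145, s=0.317840. N=√(1·6·2·2)=4.898979
Admissible k: 1..2 (factorial args all ≥0)
  k=1: (−1)^0·4.8990/(2)·0.9481^3·0.3178^1 = +0.663601
  k=2: (−1)^1·4.8990/(2)·0.9481^1·0.3178^3 = -0.074572
d^2_{-1,0}(0.6469) = +0.663601 -0.074572 = +0.589030
D = (+0.742913-0.669388i)·(+0.589030)·(+1.000000+0.000000i) = +0.437597-0.394290i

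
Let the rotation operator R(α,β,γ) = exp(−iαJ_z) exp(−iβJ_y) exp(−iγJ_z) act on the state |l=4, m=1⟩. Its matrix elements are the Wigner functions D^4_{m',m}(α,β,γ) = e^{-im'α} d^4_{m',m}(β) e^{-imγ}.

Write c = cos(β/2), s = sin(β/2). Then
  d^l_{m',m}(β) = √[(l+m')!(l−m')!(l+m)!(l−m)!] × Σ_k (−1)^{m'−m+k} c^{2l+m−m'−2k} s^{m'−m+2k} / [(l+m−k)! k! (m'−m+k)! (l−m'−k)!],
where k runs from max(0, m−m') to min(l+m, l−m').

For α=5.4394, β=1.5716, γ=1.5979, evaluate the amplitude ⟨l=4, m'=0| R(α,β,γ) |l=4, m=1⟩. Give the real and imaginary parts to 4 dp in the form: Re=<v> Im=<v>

First d^4_{0,1}(β=1.5716), then the phase factors e^{-i(0)α} and e^{-i(1)γ}:
c=cos(1.5716/2)=0.706823, s=sin(1.5716/2)=0.707391; N=√[24·24·120·6]=643.987578
k: max(0,(1)−(0))=1 … min(4+(1),4−(0))=4
  k=1: (−1)^0·643.9876/(144)·0.7068^7·0.7074^1 = +0.278835
  k=2: (−1)^1·643.9876/(24)·0.7068^5·0.7074^3 = -1.675702
  k=3: (−1)^2·643.9876/(24)·0.7068^3·0.7074^5 = +1.678397
  k=4: (−1)^3·643.9876/(144)·0.7068^1·0.7074^7 = -0.280183
d^4_{0,1}(1.5716) = +0.278835 -1.675702 +1.678397 -0.280183 = +0.001348
Attach z-rotation phases: D = e^{-i(0)(5.4394)}·(+0.001348)·e^{-i(1)(1.5979)} = -0.000037-0.001347i

Re=0.0000 Im=-0.0013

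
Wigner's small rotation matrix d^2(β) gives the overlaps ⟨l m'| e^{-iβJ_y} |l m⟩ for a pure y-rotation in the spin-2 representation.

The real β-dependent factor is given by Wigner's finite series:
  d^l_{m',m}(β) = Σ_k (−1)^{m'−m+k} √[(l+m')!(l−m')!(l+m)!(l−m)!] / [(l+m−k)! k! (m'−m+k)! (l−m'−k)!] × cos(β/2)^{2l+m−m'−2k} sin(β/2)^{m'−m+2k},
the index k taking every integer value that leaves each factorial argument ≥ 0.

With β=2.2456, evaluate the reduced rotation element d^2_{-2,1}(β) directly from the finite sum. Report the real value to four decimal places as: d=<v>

d=0.6343

d^2_{-2,1}(β=2.2456) via Wigner's sum:
Half-angle: c=0.433160, s=0.901317. N=√(1·24·6·1)=12.000000
Admissible k: 3..3 (factorial args all ≥0)
  k=3: (−1)^0·12.0000/(6)·0.4332^1·0.9013^3 = +0.634324
d^2_{-2,1}(2.2456) = +0.634324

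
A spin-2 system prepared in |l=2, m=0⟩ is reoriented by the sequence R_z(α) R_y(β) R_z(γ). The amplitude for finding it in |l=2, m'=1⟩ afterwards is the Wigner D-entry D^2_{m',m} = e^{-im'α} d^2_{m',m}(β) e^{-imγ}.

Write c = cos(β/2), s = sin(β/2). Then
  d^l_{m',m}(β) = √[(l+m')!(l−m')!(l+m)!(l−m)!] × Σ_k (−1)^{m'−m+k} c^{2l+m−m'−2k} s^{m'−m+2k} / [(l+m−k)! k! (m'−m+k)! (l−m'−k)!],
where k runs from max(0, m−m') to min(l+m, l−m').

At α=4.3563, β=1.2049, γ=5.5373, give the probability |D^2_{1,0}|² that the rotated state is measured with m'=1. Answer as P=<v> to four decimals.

P=0.1674

D^2_{1,0}(4.3563,1.2049,5.5373) = e^{-i·1·4.3563}·d^2_{1,0}(1.2049)·e^{-i·0·5.5373}. Compute d first:
c=cos(1.2049/2)=0.823950, s=sin(1.2049/2)=0.566663; N=√[6·1·2·2]=4.898979
The bounds max(0,m−m')=0 and min(l+m,l−m')=1 give 2 terms
  k=0: (−1)^1·4.8990/(2)·0.8239^3·0.5667^1 = -0.776430
  k=1: (−1)^2·4.8990/(2)·0.8239^1·0.5667^3 = +0.367241
d^2_{1,0}(1.2049) = -0.776430 +0.367241 = -0.409190
|D^2_{1,0}|² = |d^2_{1,0}(β)|² = (-0.409190)² = 0.167436 (the z-rotation phases have unit modulus)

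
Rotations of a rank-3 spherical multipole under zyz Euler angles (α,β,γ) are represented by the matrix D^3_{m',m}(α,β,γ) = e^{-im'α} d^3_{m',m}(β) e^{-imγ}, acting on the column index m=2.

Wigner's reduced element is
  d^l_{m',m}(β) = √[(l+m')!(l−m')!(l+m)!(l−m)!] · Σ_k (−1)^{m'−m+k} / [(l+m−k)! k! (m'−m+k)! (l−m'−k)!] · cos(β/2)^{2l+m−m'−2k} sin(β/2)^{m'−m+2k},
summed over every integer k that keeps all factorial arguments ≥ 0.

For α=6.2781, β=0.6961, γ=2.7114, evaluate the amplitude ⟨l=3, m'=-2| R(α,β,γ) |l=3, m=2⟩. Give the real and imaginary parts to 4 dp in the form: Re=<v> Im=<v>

Split into d^3_{-2,2}(β=0.6961) × two z-phases.
c=cos(0.6961/2)=0.940040, s=sin(0.6961/2)=0.341065; N=√[1·120·120·1]=120.000000
Admissible k: 4..5 (factorial args all ≥0)
  k=4: (−1)^0·120.0000/(24)·0.9400^2·0.3411^4 = +0.059788
  k=5: (−1)^1·120.0000/(120)·0.9400^0·0.3411^6 = -0.001574
d^3_{-2,2}(0.6961) = +0.059788 -0.001574 = +0.058214
Attach z-rotation phases: D = e^{-i(-2)(6.2781)}·(+0.058214)·e^{-i(2)(2.7114)} = +0.038411+0.043743i

Re=0.0384 Im=0.0437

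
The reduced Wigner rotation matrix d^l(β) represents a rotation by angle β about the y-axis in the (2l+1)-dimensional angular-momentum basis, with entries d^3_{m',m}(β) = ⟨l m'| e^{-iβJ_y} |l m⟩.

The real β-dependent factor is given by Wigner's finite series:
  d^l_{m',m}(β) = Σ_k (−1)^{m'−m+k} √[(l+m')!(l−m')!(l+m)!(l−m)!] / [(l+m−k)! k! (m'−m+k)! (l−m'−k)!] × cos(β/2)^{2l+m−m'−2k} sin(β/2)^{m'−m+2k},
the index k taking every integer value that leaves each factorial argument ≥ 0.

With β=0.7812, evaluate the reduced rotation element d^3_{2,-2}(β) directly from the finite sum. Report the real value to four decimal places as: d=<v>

d^3_{2,-2}(β=0.7812) via Wigner's sum:
c=cos(0.7812/2)=0.924681, s=sin(0.7812/2)=0.380743; N=√[120·1·1·120]=120.000000
k∈{0,1} keeps every argument non-negative
  k=0: (−1)^4·120.0000/(24)·0.9247^2·0.3807^4 = +0.089843
  k=1: (−1)^5·120.0000/(120)·0.9247^0·0.3807^6 = -0.003046
d^3_{2,-2}(0.7812) = +0.089843 -0.003046 = +0.086796

d=0.0868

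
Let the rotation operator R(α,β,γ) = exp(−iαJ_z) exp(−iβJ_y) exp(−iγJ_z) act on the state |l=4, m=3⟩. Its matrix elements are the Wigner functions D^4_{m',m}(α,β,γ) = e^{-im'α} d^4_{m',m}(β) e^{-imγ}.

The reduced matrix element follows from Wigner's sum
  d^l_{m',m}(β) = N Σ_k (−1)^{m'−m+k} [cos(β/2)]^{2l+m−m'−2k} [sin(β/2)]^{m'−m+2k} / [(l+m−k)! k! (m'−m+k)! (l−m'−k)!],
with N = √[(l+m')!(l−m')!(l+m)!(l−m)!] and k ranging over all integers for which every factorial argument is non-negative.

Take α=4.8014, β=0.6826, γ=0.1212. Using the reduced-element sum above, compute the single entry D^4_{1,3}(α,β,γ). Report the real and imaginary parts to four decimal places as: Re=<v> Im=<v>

First d^4_{1,3}(β=0.6826), then the phase factors e^{-i(1)α} and e^{-i(3)γ}:
c=cos(0.6826/2)=0.942320, s=sin(0.6826/2)=0.334712; N=√[120·6·5040·1]=1904.940944
k: max(0,(3)−(1))=2 … min(4+(3),4−(1))=3
  k=2: (−1)^0·1904.9409/(240)·0.9423^6·0.3347^2 = +0.622594
  k=3: (−1)^1·1904.9409/(144)·0.9423^4·0.3347^4 = -0.130918
d^4_{1,3}(0.6826) = +0.622594 -0.130918 = +0.491676
Attach z-rotation phases: D = e^{-i(1)(4.8014)}·(+0.491676)·e^{-i(3)(0.1212)} = +0.215017+0.442168i

Re=0.2150 Im=0.4422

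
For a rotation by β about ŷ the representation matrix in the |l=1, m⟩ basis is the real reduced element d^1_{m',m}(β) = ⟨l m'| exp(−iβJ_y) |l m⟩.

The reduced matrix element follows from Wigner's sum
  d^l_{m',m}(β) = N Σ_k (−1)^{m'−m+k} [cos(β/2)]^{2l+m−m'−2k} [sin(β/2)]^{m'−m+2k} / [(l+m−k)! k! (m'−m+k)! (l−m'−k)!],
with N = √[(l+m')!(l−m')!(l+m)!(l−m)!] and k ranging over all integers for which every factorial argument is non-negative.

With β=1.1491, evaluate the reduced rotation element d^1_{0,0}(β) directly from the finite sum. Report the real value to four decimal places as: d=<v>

d=0.4093

d^1_{0,0}(β=1.1491) via Wigner's sum:
With c≡cos(β/2)=0.839437 and s≡sin(β/2)=0.543457, N=[1·1·1·1]^{1/2}=1.000000
Admissible k: 0..1 (factorial args all ≥0)
  k=0: (−1)^0·1.0000/(1)·0.8394^2·0.5435^0 = +0.704654
  k=1: (−1)^1·1.0000/(1)·0.8394^0·0.5435^2 = -0.295346
d^1_{0,0}(1.1491) = +0.704654 -0.295346 = +0.409309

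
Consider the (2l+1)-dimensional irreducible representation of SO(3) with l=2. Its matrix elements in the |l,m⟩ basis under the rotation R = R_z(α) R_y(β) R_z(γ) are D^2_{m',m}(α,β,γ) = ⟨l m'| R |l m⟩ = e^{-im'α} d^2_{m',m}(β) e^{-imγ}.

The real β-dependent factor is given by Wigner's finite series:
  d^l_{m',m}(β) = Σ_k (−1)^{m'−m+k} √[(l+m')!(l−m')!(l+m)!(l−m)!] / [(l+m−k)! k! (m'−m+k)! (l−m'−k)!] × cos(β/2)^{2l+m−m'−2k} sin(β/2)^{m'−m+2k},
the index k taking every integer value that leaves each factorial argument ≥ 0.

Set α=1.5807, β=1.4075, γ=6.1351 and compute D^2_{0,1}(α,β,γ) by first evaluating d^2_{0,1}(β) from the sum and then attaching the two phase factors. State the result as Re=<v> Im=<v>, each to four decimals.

Re=0.1943 Im=0.0290

Split into d^2_{0,1}(β=1.4075) × two z-phases.
c=cos(1.4075/2)=0.762421, s=sin(1.4075/2)=0.647081; N=√[2·2·6·1]=4.898979
The bounds max(0,m−m')=1 and min(l+m,l−m')=2 give 2 terms
  k=1: (−1)^0·4.8990/(2)·0.7624^3·0.6471^1 = +0.702456
  k=2: (−1)^1·4.8990/(2)·0.7624^1·0.6471^3 = -0.505996
d^2_{0,1}(1.4075) = +0.702456 -0.505996 = +0.196460
D = (+1.000000+0.000000i)·(+0.196460)·(+0.989055+0.147545i) = +0.194310+0.028987i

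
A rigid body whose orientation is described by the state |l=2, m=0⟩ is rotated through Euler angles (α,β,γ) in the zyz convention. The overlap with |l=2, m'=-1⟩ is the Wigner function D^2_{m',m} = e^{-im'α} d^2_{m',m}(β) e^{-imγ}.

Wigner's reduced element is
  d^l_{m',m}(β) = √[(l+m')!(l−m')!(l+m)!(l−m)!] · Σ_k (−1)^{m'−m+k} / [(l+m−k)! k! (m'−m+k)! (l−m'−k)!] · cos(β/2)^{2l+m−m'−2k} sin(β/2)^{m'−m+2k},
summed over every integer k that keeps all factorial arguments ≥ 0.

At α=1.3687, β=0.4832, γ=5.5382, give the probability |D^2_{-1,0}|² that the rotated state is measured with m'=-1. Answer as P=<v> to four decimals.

D^2_{-1,0}(1.3687,0.4832,5.5382) = e^{-i·-1·1.3687}·d^2_{-1,0}(0.4832)·e^{-i·0·5.5382}. Compute d first:
Half-angle: c=0.970956, s=0.239256. N=√(1·6·2·2)=4.898979
k: max(0,(0)−(-1))=1 … min(2+(0),2−(-1))=2
  k=1: (−1)^0·4.8990/(2)·0.9710^3·0.2393^1 = +0.536461
  k=2: (−1)^1·4.8990/(2)·0.9710^1·0.2393^3 = -0.032574
d^2_{-1,0}(0.4832) = +0.536461 -0.032574 = +0.503888
|D^2_{-1,0}|² = |d^2_{-1,0}(β)|² = (+0.503888)² = 0.253903 (the z-rotation phases have unit modulus)

P=0.2539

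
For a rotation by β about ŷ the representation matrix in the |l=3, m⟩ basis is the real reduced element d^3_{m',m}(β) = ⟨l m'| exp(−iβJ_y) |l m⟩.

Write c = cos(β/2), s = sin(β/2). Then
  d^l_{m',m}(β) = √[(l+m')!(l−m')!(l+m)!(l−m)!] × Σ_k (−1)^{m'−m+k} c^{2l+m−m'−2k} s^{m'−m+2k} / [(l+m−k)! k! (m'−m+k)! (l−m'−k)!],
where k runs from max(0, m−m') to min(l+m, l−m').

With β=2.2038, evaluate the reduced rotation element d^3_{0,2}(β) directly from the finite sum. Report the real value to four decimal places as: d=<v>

d^3_{0,2}(β=2.2038) via Wigner's sum:
Half-angle: c=0.451902, s=0.892068. N=√(6·6·120·1)=65.726707
Admissible k: 2..3 (factorial args all ≥0)
  k=2: (−1)^0·65.7267/(12)·0.4519^4·0.8921^2 = +0.181775
  k=3: (−1)^1·65.7267/(12)·0.4519^2·0.8921^4 = -0.708337
d^3_{0,2}(2.2038) = +0.181775 -0.708337 = -0.526563

d=-0.5266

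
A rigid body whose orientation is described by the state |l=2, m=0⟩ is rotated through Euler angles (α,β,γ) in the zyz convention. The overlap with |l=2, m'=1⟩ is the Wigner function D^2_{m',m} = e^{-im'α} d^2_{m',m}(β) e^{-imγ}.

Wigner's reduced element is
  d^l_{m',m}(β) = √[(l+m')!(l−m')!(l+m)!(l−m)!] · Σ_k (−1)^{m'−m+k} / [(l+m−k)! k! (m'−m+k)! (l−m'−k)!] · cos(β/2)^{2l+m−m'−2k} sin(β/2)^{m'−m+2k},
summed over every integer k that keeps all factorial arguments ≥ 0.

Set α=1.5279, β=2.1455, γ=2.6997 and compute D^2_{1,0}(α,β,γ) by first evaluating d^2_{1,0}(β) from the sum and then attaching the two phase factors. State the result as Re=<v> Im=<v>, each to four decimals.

Re=0.0240 Im=-0.5583

First d^2_{1,0}(β=2.1455), then the phase factors e^{-i(1)α} and e^{-i(0)γ}:
Half-angle: c=0.477710, s=0.878518. N=√(6·1·2·2)=4.898979
k∈{0,1} keeps every argument non-negative
  k=0: (−1)^1·4.8990/(2)·0.4777^3·0.8785^1 = -0.234595
  k=1: (−1)^2·4.8990/(2)·0.4777^1·0.8785^3 = +0.793398
d^2_{1,0}(2.1455) = -0.234595 +0.793398 = +0.558803
Attach z-rotation phases: D = e^{-i(1)(1.5279)}·(+0.558803)·e^{-i(0)(2.6997)} = +0.023963-0.558289i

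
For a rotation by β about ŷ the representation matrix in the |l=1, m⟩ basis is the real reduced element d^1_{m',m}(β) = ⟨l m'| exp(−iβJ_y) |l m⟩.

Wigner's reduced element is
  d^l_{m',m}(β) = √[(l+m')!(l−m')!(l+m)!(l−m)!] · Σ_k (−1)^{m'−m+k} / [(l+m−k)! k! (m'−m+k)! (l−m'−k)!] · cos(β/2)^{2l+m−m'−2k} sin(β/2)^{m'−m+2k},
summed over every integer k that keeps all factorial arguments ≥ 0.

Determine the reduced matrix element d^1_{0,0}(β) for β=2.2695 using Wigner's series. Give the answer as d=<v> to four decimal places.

d=-0.6432

d^1_{0,0}(β=2.2695) via Wigner's sum:
c=cos(2.2695/2)=0.422359, s=sin(2.2695/2)=0.906429; N=√[1·1·1·1]=1.000000
k: max(0,(0)−(0))=0 … min(1+(0),1−(0))=1
  k=0: (−1)^0·1.0000/(1)·0.4224^2·0.9064^0 = +0.178387
  k=1: (−1)^1·1.0000/(1)·0.4224^0·0.9064^2 = -0.821613
d^1_{0,0}(2.2695) = +0.178387 -0.821613 = -0.643226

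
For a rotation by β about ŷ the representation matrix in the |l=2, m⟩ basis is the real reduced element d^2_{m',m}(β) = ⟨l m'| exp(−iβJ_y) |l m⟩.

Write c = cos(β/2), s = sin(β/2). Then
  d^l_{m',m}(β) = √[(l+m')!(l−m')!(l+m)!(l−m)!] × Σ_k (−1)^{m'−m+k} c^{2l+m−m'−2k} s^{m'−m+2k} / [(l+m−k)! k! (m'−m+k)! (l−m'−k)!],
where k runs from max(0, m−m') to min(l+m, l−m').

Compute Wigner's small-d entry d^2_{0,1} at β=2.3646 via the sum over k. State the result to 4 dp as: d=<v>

d^2_{0,1}(β=2.3646) via Wigner's sum:
c=cos(2.3646/2)=0.378797, s=sin(2.3646/2)=0.925480; N=√[2·2·6·1]=4.898979
The bounds max(0,m−m')=1 and min(l+m,l−m')=2 give 2 terms
  k=1: (−1)^0·4.8990/(2)·0.3788^3·0.9255^1 = +0.123215
  k=2: (−1)^1·4.8990/(2)·0.3788^1·0.9255^3 = -0.735501
d^2_{0,1}(2.3646) = +0.123215 -0.735501 = -0.612286

d=-0.6123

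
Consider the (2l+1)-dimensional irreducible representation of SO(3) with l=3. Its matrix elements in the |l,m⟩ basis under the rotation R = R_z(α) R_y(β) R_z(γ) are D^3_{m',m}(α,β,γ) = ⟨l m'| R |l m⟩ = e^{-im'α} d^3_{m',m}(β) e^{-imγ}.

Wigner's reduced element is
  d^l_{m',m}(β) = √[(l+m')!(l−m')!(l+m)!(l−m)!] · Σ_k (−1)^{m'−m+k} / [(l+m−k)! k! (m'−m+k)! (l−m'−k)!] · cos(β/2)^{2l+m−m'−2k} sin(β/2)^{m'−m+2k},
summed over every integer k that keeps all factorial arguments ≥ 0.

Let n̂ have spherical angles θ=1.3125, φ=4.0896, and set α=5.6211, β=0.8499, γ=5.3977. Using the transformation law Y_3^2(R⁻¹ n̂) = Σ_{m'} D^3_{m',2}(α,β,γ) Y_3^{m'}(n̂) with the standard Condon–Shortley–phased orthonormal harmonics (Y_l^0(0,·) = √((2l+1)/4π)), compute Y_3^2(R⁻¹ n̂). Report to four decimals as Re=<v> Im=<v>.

Need the full column D^3_{m',2} for m'=−3..3 at α=5.6211, β=0.8499, γ=5.3977.
cos(β/2)=0.911059, sin(β/2)=0.412275
d^3_{-3,2}: single k=5 term ⇒ +0.026580;  D = +0.025967-0.005678i
d^3_{-2,2}: k∈[4..5] ⇒ +0.119898 -0.004910 = +0.114988;  D = +0.103700+0.049684i
d^3_{-1,2}: k∈[3..4] ⇒ +0.335144 -0.034315 = +0.300829;  D = +0.134067+0.269303i
d^3_{0,2}: k∈[2..3] ⇒ +0.641389 -0.131342 = +0.510048;  D = -0.101418+0.499863i
d^3_{1,2}: k∈[1..2] ⇒ +0.818315 -0.335144 = +0.483171;  D = -0.366879+0.314411i
d^3_{2,2}: k∈[0..1] ⇒ +0.571847 -0.585506 = -0.013659;  D = +0.013644-0.000634i
d^3_{3,2}: single k=0 term ⇒ -0.633864;  D = +0.517492+0.366041i
Y_3^{m'}(θ=1.3125,φ=4.0896) and Σ D·Y over m':
  (+0.0260-0.0057i)·(+0.3605+0.1106i)  (+0.1037+0.0497i)·(-0.0780-0.2312i)  (+0.1341+0.2693i)·(+0.1228-0.1710i)  (-0.1014+0.4999i)·(-0.2549+0.0000i)  (-0.3669+0.3144i)·(-0.1228-0.1710i)  (+0.0136-0.0006i)·(-0.0780+0.2312i)  (+0.5175+0.3660i)·(-0.3605+0.1106i)
Y_3^2(R⁻¹ n̂) = -0.027365-0.191696i

Re=-0.0274 Im=-0.1917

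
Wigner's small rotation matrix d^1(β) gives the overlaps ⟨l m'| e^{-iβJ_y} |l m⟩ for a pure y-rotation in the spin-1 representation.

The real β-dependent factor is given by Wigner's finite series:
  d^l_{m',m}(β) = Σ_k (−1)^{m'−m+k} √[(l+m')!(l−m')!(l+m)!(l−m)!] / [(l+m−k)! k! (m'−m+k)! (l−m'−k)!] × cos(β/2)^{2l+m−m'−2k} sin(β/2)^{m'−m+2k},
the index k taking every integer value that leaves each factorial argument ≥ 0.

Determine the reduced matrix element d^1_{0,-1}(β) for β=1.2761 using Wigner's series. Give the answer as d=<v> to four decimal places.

d=-0.6766

d^1_{0,-1}(β=1.2761) via Wigner's sum:
Half-angle: c=0.803259, s=0.595630. N=√(1·1·1·2)=1.414214
Admissible k: 0..0 (factorial args all ≥0)
  k=0: (−1)^1·1.4142/(1)·0.8033^1·0.5956^1 = -0.676624
d^1_{0,-1}(1.2761) = -0.676624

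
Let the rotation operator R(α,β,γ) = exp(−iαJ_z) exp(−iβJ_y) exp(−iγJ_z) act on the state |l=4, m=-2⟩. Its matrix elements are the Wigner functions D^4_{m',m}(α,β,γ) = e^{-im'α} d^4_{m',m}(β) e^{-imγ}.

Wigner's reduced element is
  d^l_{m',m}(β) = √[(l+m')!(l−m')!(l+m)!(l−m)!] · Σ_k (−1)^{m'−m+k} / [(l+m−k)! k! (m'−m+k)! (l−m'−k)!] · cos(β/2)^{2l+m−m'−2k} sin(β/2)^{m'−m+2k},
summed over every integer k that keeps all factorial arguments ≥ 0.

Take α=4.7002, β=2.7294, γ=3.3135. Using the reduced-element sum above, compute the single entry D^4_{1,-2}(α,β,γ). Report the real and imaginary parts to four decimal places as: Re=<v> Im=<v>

Re=0.2052 Im=-0.5520

D^4_{1,-2}(4.7002,2.7294,3.3135) = e^{-i·1·4.7002}·d^4_{1,-2}(2.7294)·e^{-i·-2·3.3135}. Compute d first:
With c≡cos(β/2)=0.204640 and s≡sin(β/2)=0.978837, N=[120·6·2·720]^{1/2}=1018.233765
The bounds max(0,m−m')=0 and min(l+m,l−m')=2 give 3 terms
  k=0: (−1)^3·1018.2338/(72)·0.2046^5·0.9788^3 = -0.004760
  k=1: (−1)^4·1018.2338/(48)·0.2046^3·0.9788^5 = +0.163355
  k=2: (−1)^5·1018.2338/(240)·0.2046^1·0.9788^7 = -0.747482
d^4_{1,-2}(2.7294) = -0.004760 +0.163355 -0.747482 = -0.588887
Phases: e^{-i·(1)·4.7002}=-0.012189+0.999926i, e^{-i·(-2)·3.3135}=+0.941476+0.337081i ⇒ D=+0.205246-0.551962i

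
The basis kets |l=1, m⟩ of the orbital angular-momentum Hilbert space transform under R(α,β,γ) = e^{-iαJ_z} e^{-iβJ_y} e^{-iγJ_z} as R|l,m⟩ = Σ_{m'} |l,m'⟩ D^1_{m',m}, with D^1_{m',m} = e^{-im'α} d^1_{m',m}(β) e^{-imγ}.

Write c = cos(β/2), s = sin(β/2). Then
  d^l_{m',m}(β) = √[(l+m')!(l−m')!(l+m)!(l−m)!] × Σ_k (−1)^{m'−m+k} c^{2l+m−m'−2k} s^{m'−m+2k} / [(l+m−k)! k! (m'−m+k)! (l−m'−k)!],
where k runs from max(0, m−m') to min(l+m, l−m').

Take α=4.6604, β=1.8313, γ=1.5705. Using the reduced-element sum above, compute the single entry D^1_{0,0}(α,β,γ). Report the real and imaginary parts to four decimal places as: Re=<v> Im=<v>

Re=-0.2576 Im=0.0000

First d^1_{0,0}(β=1.8313), then the phase factors e^{-i(0)α} and e^{-i(0)γ}:
Half-angle: c=0.609275, s=0.792959. N=√(1·1·1·1)=1.000000
The bounds max(0,m−m')=0 and min(l+m,l−m')=1 give 2 terms
  k=0: (−1)^0·1.0000/(1)·0.6093^2·0.7930^0 = +0.371216
  k=1: (−1)^1·1.0000/(1)·0.6093^0·0.7930^2 = -0.628784
d^1_{0,0}(1.8313) = +0.371216 -0.628784 = -0.257567
Attach z-rotation phases: D = e^{-i(0)(4.6604)}·(-0.257567)·e^{-i(0)(1.5705)} = -0.257567+0.000000i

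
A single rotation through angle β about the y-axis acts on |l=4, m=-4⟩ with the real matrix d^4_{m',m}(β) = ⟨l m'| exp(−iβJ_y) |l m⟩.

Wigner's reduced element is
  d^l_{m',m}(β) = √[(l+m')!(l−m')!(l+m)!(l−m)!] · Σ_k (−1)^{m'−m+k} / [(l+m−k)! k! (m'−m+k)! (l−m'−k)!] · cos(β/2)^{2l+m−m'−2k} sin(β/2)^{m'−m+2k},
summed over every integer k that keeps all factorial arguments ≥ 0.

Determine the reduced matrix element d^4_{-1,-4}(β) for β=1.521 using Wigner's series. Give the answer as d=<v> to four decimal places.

d=-0.4892

d^4_{-1,-4}(β=1.521) via Wigner's sum:
With c≡cos(β/2)=0.724491 and s≡sin(β/2)=0.689284, N=[6·120·1·40320]^{1/2}=5387.986637
k∈{0} keeps every argument non-negative
  k=0: (−1)^3·5387.9866/(720)·0.7245^5·0.6893^3 = -0.489164
d^4_{-1,-4}(1.521) = -0.489164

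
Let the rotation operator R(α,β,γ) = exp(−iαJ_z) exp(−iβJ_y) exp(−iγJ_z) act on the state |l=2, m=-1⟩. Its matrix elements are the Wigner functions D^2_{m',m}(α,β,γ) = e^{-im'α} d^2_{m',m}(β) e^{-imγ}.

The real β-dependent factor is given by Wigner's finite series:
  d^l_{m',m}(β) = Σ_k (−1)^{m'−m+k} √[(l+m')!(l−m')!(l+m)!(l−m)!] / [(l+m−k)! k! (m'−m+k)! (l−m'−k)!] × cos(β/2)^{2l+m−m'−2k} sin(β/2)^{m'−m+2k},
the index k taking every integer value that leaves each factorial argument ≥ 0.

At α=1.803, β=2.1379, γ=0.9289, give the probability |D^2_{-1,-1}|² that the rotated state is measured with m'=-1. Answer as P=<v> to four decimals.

P=0.2304

First d^2_{-1,-1}(β=2.1379), then the phase factors e^{-i(-1)α} and e^{-i(-1)γ}:
With c≡cos(β/2)=0.481045 and s≡sin(β/2)=0.876696, N=[1·6·1·6]^{1/2}=6.000000
k: max(0,(-1)−(-1))=0 … min(2+(-1),2−(-1))=1
  k=0: (−1)^0·6.0000/(6)·0.4810^4·0.8767^0 = +0.053548
  k=1: (−1)^1·6.0000/(2)·0.4810^2·0.8767^2 = -0.533569
d^2_{-1,-1}(2.1379) = +0.053548 -0.533569 = -0.480021
|D^2_{-1,-1}|² = |d^2_{-1,-1}(β)|² = (-0.480021)² = 0.230420 (the z-rotation phases have unit modulus)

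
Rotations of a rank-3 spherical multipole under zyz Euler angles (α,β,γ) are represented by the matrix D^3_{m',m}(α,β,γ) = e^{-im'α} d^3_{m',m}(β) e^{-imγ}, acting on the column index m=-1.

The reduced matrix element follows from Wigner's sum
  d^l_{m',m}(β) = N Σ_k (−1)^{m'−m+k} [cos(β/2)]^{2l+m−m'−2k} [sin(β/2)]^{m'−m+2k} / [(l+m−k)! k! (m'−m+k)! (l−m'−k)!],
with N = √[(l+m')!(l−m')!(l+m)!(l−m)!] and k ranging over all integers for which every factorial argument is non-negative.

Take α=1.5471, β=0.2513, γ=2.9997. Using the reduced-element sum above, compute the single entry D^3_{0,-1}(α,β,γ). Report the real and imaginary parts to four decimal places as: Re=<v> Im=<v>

Re=0.3934 Im=-0.0562

D^3_{0,-1}(1.5471,0.2513,2.9997) = e^{-i·0·1.5471}·d^3_{0,-1}(0.2513)·e^{-i·-1·2.9997}. Compute d first:
Half-angle: c=0.992116, s=0.125320. N=√(6·6·2·24)=41.569219
The bounds max(0,m−m')=0 and min(l+m,l−m')=2 give 3 terms
  k=0: (−1)^1·41.5692/(12)·0.9921^5·0.1253^1 = -0.417276
  k=1: (−1)^2·41.5692/(4)·0.9921^3·0.1253^3 = +0.019974
  k=2: (−1)^3·41.5692/(12)·0.9921^1·0.1253^5 = -0.000106
d^3_{0,-1}(0.2513) = -0.417276 +0.019974 -0.000106 = -0.397408
D = (+1.000000+0.000000i)·(-0.397408)·(-0.989950+0.141417i) = +0.393414-0.056200i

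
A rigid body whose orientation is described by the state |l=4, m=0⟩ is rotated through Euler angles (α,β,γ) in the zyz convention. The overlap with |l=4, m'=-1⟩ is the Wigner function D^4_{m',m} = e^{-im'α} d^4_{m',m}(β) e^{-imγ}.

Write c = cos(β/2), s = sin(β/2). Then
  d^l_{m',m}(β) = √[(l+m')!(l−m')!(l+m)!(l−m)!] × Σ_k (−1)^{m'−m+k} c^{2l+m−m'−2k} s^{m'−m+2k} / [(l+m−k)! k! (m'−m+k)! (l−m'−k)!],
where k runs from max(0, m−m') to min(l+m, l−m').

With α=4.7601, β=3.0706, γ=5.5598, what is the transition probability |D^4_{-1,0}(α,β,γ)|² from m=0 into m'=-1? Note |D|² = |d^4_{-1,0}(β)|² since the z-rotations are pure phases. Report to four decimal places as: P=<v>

P=0.0246

First d^4_{-1,0}(β=3.0706), then the phase factors e^{-i(-1)α} and e^{-i(0)γ}:
Half-angle: c=0.035489, s=0.999370. N=√(6·120·24·24)=643.987578
k: max(0,(0)−(-1))=1 … min(4+(0),4−(-1))=4
  k=1: (−1)^0·643.9876/(144)·0.0355^7·0.9994^1 = +0.000000
  k=2: (−1)^1·643.9876/(24)·0.0355^5·0.9994^3 = -0.000002
  k=3: (−1)^2·643.9876/(24)·0.0355^3·0.9994^5 = +0.001196
  k=4: (−1)^3·643.9876/(144)·0.0355^1·0.9994^7 = -0.158013
d^4_{-1,0}(3.0706) = +0.000000 -0.000002 +0.001196 -0.158013 = -0.156818
|D^4_{-1,0}|² = |d^4_{-1,0}(β)|² = (-0.156818)² = 0.024592 (the z-rotation phases have unit modulus)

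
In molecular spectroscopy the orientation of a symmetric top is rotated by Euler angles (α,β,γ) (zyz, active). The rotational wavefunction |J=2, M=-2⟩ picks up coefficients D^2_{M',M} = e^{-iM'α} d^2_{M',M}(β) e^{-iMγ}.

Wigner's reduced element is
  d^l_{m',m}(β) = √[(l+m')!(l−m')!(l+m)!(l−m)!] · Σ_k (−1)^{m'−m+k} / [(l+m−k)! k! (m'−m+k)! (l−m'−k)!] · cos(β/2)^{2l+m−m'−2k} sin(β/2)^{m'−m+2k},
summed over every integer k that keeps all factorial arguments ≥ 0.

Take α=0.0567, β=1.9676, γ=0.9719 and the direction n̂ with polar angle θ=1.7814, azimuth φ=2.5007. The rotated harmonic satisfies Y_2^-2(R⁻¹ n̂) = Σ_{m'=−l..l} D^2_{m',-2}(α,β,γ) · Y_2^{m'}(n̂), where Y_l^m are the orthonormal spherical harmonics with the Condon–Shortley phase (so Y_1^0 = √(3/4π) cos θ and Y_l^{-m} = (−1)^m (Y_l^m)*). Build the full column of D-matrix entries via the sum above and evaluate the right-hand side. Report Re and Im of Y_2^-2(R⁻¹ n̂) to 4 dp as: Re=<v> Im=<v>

Need the full column D^2_{m',-2} for m'=−2..2 at α=0.0567, β=1.9676, γ=0.9719.
cos(β/2)=0.553863, sin(β/2)=0.832608
d^2_{-2,-2}: single k=0 term ⇒ +0.094104;  D = -0.043989+0.083190i
d^2_{-1,-2}: single k=0 term ⇒ -0.282929;  D = +0.117868-0.257207i
d^2_{0,-2}: single k=0 term ⇒ +0.520908;  D = -0.189826+0.485089i
d^2_{1,-2}: single k=0 term ⇒ -0.639372;  D = +0.198880-0.607654i
d^2_{2,-2}: single k=0 term ⇒ +0.480576;  D = -0.123363+0.464473i
Y_2^{m'}(θ=1.7814,φ=2.5007) and Σ D·Y over m':
  (-0.0440+0.0832i)·(+0.1053+0.3541i)  (+0.1179-0.2572i)·(+0.1266+0.0944i)  (-0.1898+0.4851i)·(-0.2740+0.0000i)  (+0.1989-0.6077i)·(-0.1266+0.0944i)  (-0.1234+0.4645i)·(+0.1053-0.3541i)
Y_2^-2(R⁻¹ n̂) = +0.240817+0.027102i

Re=0.2408 Im=0.0271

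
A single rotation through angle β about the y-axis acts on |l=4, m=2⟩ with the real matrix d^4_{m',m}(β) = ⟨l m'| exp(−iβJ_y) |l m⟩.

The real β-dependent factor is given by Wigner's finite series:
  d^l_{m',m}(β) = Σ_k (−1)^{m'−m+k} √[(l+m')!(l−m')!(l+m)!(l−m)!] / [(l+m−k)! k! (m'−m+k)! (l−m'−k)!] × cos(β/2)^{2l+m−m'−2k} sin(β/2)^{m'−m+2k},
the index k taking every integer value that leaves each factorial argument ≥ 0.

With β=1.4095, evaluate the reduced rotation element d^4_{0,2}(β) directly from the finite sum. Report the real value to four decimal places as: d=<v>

d=-0.3156

d^4_{0,2}(β=1.4095) via Wigner's sum:
With c≡cos(β/2)=0.761774 and s≡sin(β/2)=0.647843, N=[24·24·720·2]^{1/2}=910.735966
Admissible k: 2..4 (factorial args all ≥0)
  k=2: (−1)^0·910.7360/(96)·0.7618^6·0.6478^2 = +0.778066
  k=3: (−1)^1·910.7360/(36)·0.7618^4·0.6478^4 = -1.500630
  k=4: (−1)^2·910.7360/(96)·0.7618^2·0.6478^6 = +0.406999
d^4_{0,2}(1.4095) = +0.778066 -1.500630 +0.406999 = -0.315565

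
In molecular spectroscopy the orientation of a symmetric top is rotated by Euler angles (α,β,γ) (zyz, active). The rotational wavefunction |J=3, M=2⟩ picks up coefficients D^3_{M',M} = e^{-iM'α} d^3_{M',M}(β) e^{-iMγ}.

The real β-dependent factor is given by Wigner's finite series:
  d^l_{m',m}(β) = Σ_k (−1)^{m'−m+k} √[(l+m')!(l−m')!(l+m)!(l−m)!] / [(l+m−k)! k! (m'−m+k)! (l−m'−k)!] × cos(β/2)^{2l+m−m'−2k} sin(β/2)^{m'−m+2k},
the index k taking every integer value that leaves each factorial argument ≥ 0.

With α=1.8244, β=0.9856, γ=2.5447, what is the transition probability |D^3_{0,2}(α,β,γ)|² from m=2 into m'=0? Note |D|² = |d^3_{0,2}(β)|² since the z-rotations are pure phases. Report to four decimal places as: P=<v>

Split into d^3_{0,2}(β=0.9856) × two z-phases.
c=cos(0.9856/2)=0.881012, s=sin(0.9856/2)=0.473095; N=√[6·6·120·1]=65.726707
k: max(0,(2)−(0))=2 … min(3+(2),3−(0))=3
  k=2: (−1)^0·65.7267/(12)·0.8810^4·0.4731^2 = +0.738556
  k=3: (−1)^1·65.7267/(12)·0.8810^2·0.4731^4 = -0.212969
d^3_{0,2}(0.9856) = +0.738556 -0.212969 = +0.525587
|D^3_{0,2}|² = |d^3_{0,2}(β)|² = (+0.525587)² = 0.276242 (the z-rotation phases have unit modulus)

P=0.2762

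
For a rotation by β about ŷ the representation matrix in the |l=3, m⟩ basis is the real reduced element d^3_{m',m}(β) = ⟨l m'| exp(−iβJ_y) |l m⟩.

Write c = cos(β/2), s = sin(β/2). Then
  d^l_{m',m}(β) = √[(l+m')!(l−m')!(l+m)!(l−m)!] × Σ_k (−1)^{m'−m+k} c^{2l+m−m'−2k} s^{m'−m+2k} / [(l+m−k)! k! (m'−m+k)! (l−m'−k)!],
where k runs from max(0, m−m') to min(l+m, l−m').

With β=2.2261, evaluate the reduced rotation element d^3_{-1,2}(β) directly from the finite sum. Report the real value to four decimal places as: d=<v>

d=-0.4177

d^3_{-1,2}(β=2.2261) via Wigner's sum:
Half-angle: c=0.441928, s=0.897051. N=√(2·24·120·1)=75.894664
k∈{3,4} keeps every argument non-negative
  k=3: (−1)^0·75.8947/(12)·0.4419^3·0.8971^3 = +0.394035
  k=4: (−1)^1·75.8947/(24)·0.4419^1·0.8971^5 = -0.811776
d^3_{-1,2}(2.2261) = +0.394035 -0.811776 = -0.417741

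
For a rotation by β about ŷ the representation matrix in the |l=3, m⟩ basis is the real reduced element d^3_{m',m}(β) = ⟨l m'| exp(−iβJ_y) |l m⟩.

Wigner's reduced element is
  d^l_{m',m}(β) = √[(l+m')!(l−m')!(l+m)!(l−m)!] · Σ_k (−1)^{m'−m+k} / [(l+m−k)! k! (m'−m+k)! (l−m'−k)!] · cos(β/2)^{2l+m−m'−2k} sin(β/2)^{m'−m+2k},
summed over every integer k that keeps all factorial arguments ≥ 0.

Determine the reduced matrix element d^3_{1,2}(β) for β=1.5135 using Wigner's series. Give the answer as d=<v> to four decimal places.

d=-0.3456

d^3_{1,2}(β=1.5135) via Wigner's sum:
Half-angle: c=0.727071, s=0.686562. N=√(24·2·120·1)=75.894664
The bounds max(0,m−m')=1 and min(l+m,l−m')=2 give 2 terms
  k=1: (−1)^0·75.8947/(24)·0.7271^5·0.6866^1 = +0.441128
  k=2: (−1)^1·75.8947/(12)·0.7271^3·0.6866^3 = -0.786684
d^3_{1,2}(1.5135) = +0.441128 -0.786684 = -0.345556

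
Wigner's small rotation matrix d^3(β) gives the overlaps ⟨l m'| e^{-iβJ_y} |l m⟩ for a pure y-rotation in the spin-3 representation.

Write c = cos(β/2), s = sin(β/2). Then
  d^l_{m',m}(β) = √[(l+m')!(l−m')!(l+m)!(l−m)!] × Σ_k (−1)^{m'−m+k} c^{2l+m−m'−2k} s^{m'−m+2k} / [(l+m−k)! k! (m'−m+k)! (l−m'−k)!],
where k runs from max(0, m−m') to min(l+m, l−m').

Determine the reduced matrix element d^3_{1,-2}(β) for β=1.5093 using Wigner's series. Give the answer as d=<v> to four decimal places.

d=-0.4386

d^3_{1,-2}(β=1.5093) via Wigner's sum:
With c≡cos(β/2)=0.728511 and s≡sin(β/2)=0.685034, N=[24·2·1·120]^{1/2}=75.894664
The bounds max(0,m−m')=0 and min(l+m,l−m')=1 give 2 terms
  k=0: (−1)^3·75.8947/(12)·0.7285^3·0.6850^3 = -0.786095
  k=1: (−1)^4·75.8947/(24)·0.7285^1·0.6850^5 = +0.347533
d^3_{1,-2}(1.5093) = -0.786095 +0.347533 = -0.438562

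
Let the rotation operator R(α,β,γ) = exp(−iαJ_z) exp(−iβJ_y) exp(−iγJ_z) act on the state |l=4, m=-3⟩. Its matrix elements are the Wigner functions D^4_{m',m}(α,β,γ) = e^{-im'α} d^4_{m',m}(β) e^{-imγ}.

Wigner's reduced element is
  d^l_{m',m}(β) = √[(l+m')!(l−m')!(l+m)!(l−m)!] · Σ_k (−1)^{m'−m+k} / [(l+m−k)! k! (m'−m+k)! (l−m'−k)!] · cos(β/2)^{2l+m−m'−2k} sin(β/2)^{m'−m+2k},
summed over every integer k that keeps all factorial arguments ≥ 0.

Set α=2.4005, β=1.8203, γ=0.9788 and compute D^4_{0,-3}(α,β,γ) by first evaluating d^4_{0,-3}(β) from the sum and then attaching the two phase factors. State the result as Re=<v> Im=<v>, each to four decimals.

Re=-0.3253 Im=0.0677

First d^4_{0,-3}(β=1.8203), then the phase factors e^{-i(0)α} and e^{-i(-3)γ}:
With c≡cos(β/2)=0.613627 and s≡sin(β/2)=0.789596, N=[24·24·1·5040]^{1/2}=1703.830978
k∈{0,1} keeps every argument non-negative
  k=0: (−1)^3·1703.8310/(144)·0.6136^5·0.7896^3 = -0.506760
  k=1: (−1)^4·1703.8310/(144)·0.6136^3·0.7896^5 = +0.839078
d^4_{0,-3}(1.8203) = -0.506760 +0.839078 = +0.332318
D = (+1.000000+0.000000i)·(+0.332318)·(-0.979022+0.203756i) = -0.325347+0.067712i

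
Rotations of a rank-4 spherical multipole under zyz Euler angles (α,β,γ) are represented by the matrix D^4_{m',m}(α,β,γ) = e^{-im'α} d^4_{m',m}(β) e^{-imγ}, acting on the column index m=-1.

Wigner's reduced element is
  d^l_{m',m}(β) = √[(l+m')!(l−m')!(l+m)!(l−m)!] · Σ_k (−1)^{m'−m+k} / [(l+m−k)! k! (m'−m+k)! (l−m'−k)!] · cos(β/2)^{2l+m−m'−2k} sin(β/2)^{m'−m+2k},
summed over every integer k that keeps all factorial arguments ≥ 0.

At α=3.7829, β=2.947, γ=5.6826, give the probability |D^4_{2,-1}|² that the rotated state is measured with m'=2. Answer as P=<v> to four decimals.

First d^4_{2,-1}(β=2.947), then the phase factors e^{-i(2)α} and e^{-i(-1)γ}:
With c≡cos(β/2)=0.097143 and s≡sin(β/2)=0.995270, N=[720·2·6·120]^{1/2}=1018.233765
The bounds max(0,m−m')=0 and min(l+m,l−m')=2 give 3 terms
  k=0: (−1)^3·1018.2338/(72)·0.0971^5·0.9953^3 = -0.000121
  k=1: (−1)^4·1018.2338/(48)·0.0971^3·0.9953^5 = +0.018991
  k=2: (−1)^5·1018.2338/(240)·0.0971^1·0.9953^7 = -0.398690
d^4_{2,-1}(2.947) = -0.000121 +0.018991 -0.398690 = -0.379819
|D^4_{2,-1}|² = |d^4_{2,-1}(β)|² = (-0.379819)² = 0.144263 (the z-rotation phases have unit modulus)

P=0.1443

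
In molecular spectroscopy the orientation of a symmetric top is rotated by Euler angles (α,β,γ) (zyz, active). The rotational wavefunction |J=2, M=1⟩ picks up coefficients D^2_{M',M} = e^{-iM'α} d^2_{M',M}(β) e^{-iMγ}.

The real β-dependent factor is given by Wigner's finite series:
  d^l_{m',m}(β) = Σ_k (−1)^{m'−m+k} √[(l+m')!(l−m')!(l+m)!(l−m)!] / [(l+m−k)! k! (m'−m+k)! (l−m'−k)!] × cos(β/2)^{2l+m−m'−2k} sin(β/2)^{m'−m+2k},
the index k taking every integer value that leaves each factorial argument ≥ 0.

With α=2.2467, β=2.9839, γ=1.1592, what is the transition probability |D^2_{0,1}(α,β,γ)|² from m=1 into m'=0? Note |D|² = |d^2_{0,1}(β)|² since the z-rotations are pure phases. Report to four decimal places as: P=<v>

P=0.0361

First d^2_{0,1}(β=2.9839), then the phase factors e^{-i(0)α} and e^{-i(1)γ}:
c=cos(2.9839/2)=0.078765, s=sin(2.9839/2)=0.996893; N=√[2·2·6·1]=4.898979
Admissible k: 1..2 (factorial args all ≥0)
  k=1: (−1)^0·4.8990/(2)·0.0788^3·0.9969^1 = +0.001193
  k=2: (−1)^1·4.8990/(2)·0.0788^1·0.9969^3 = -0.191141
d^2_{0,1}(2.9839) = +0.001193 -0.191141 = -0.189947
|D^2_{0,1}|² = |d^2_{0,1}(β)|² = (-0.189947)² = 0.036080 (the z-rotation phases have unit modulus)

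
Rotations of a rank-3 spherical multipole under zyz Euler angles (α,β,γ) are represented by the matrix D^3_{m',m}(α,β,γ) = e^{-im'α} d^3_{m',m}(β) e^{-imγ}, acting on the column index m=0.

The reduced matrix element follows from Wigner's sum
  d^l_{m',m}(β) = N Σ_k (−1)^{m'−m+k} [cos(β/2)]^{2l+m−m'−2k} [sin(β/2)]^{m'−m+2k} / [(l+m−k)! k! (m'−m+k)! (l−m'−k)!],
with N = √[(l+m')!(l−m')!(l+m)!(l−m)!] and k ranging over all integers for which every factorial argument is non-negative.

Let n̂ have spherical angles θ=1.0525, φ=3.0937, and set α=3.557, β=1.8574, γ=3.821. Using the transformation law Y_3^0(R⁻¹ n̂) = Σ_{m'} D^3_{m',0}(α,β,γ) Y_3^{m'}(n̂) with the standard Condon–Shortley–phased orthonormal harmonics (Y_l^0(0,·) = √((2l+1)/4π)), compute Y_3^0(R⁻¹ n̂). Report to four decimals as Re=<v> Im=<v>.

Need the full column D^3_{m',0} for m'=−3..3 at α=3.557, β=1.8574, γ=3.821.
cos(β/2)=0.598876, sin(β/2)=0.800842
d^3_{-3,0}: single k=3 term ⇒ +0.493362;  D = -0.157336-0.467602i
d^3_{-2,0}: k∈[2..3] ⇒ +0.451857 -0.808019 = -0.356162;  D = -0.240151-0.263019i
d^3_{-1,0}: k∈[1..3] ⇒ +0.213708 -1.146469 +0.683379 = -0.249382;  D = +0.228173+0.100641i
d^3_{0,0}: k∈[0..3] ⇒ +0.046134 -0.742476 +1.327710 -0.263804 = +0.367564;  D = +0.367564+0.000000i
d^3_{1,0}: k∈[0..2] ⇒ -0.213708 +1.146469 -0.683379 = +0.249382;  D = -0.228173+0.100641i
d^3_{2,0}: k∈[0..1] ⇒ +0.451857 -0.808019 = -0.356162;  D = -0.240151+0.263019i
d^3_{3,0}: single k=0 term ⇒ -0.493362;  D = +0.157336-0.467602i
Y_3^{m'}(θ=1.0525,φ=3.0937) and Σ D·Y over m':
  (-0.1573-0.4676i)·(-0.2707-0.0392i)  (-0.2402-0.2630i)·(+0.3803+0.0365i)  (+0.2282+0.1006i)·(-0.0637-0.0031i)  (+0.3676+0.0000i)·(-0.3278+0.0000i)  (-0.2282+0.1006i)·(+0.0637-0.0031i)  (-0.2402+0.2630i)·(+0.3803-0.0365i)  (+0.1573-0.4676i)·(+0.2707-0.0392i)
Y_3^0(R⁻¹ n̂) = -0.263802+0.000000i

Re=-0.2638 Im=0.0000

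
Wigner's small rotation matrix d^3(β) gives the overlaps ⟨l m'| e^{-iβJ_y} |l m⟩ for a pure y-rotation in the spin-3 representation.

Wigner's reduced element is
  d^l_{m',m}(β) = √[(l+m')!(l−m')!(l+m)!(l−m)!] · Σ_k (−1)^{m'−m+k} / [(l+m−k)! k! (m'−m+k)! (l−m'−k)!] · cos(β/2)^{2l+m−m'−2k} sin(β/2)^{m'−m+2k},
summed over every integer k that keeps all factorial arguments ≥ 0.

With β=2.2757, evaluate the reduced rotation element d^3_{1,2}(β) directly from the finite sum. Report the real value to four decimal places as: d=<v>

d^3_{1,2}(β=2.2757) via Wigner's sum:
Half-angle: c=0.419547, s=0.907734. N=√(24·2·120·1)=75.894664
Admissible k: 1..2 (factorial args all ≥0)
  k=1: (−1)^0·75.8947/(24)·0.4195^5·0.9077^1 = +0.037313
  k=2: (−1)^1·75.8947/(12)·0.4195^3·0.9077^3 = -0.349339
d^3_{1,2}(2.2757) = +0.037313 -0.349339 = -0.312026

d=-0.3120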